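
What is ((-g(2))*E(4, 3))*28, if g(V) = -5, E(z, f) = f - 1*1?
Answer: 280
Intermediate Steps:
E(z, f) = -1 + f (E(z, f) = f - 1 = -1 + f)
((-g(2))*E(4, 3))*28 = ((-1*(-5))*(-1 + 3))*28 = (5*2)*28 = 10*28 = 280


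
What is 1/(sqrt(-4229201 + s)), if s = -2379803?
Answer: -I*sqrt(1652251)/3304502 ≈ -0.00038898*I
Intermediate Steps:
1/(sqrt(-4229201 + s)) = 1/(sqrt(-4229201 - 2379803)) = 1/(sqrt(-6609004)) = 1/(2*I*sqrt(1652251)) = -I*sqrt(1652251)/3304502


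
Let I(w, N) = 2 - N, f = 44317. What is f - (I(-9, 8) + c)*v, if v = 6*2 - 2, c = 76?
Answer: 43617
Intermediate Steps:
v = 10 (v = 12 - 2 = 10)
f - (I(-9, 8) + c)*v = 44317 - ((2 - 1*8) + 76)*10 = 44317 - ((2 - 8) + 76)*10 = 44317 - (-6 + 76)*10 = 44317 - 70*10 = 44317 - 1*700 = 44317 - 700 = 43617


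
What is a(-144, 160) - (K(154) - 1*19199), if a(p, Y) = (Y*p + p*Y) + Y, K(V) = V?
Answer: -26875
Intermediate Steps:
a(p, Y) = Y + 2*Y*p (a(p, Y) = (Y*p + Y*p) + Y = 2*Y*p + Y = Y + 2*Y*p)
a(-144, 160) - (K(154) - 1*19199) = 160*(1 + 2*(-144)) - (154 - 1*19199) = 160*(1 - 288) - (154 - 19199) = 160*(-287) - 1*(-19045) = -45920 + 19045 = -26875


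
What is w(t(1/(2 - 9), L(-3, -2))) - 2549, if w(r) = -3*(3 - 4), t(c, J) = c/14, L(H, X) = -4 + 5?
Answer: -2546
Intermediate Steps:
L(H, X) = 1
t(c, J) = c/14 (t(c, J) = c*(1/14) = c/14)
w(r) = 3 (w(r) = -3*(-1) = 3)
w(t(1/(2 - 9), L(-3, -2))) - 2549 = 3 - 2549 = -2546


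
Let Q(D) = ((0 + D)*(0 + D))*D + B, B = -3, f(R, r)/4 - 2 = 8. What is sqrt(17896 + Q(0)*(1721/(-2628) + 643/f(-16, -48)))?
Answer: sqrt(342436544610)/4380 ≈ 133.60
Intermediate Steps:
f(R, r) = 40 (f(R, r) = 8 + 4*8 = 8 + 32 = 40)
Q(D) = -3 + D**3 (Q(D) = ((0 + D)*(0 + D))*D - 3 = (D*D)*D - 3 = D**2*D - 3 = D**3 - 3 = -3 + D**3)
sqrt(17896 + Q(0)*(1721/(-2628) + 643/f(-16, -48))) = sqrt(17896 + (-3 + 0**3)*(1721/(-2628) + 643/40)) = sqrt(17896 + (-3 + 0)*(1721*(-1/2628) + 643*(1/40))) = sqrt(17896 - 3*(-1721/2628 + 643/40)) = sqrt(17896 - 3*405241/26280) = sqrt(17896 - 405241/8760) = sqrt(156363719/8760) = sqrt(342436544610)/4380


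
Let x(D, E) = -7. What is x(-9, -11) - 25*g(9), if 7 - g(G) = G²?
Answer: 1843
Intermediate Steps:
g(G) = 7 - G²
x(-9, -11) - 25*g(9) = -7 - 25*(7 - 1*9²) = -7 - 25*(7 - 1*81) = -7 - 25*(7 - 81) = -7 - 25*(-74) = -7 + 1850 = 1843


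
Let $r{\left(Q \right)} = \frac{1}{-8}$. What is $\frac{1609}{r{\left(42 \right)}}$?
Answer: $-12872$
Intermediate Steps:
$r{\left(Q \right)} = - \frac{1}{8}$
$\frac{1609}{r{\left(42 \right)}} = \frac{1609}{- \frac{1}{8}} = 1609 \left(-8\right) = -12872$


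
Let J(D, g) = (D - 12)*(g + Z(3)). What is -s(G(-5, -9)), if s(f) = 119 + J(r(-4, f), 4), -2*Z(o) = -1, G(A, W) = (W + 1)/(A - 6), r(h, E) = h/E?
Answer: -161/4 ≈ -40.250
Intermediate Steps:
G(A, W) = (1 + W)/(-6 + A)
Z(o) = 1/2 (Z(o) = -1/2*(-1) = 1/2)
J(D, g) = (1/2 + g)*(-12 + D) (J(D, g) = (D - 12)*(g + 1/2) = (-12 + D)*(1/2 + g) = (1/2 + g)*(-12 + D))
s(f) = 65 - 18/f (s(f) = 119 + (-6 + (-4/f)/2 - 12*4 - 4/f*4) = 119 + (-6 - 2/f - 48 - 16/f) = 119 + (-54 - 18/f) = 65 - 18/f)
-s(G(-5, -9)) = -(65 - 18*(-6 - 5)/(1 - 9)) = -(65 - 18/(-8/(-11))) = -(65 - 18/((-1/11*(-8)))) = -(65 - 18/8/11) = -(65 - 18*11/8) = -(65 - 99/4) = -1*161/4 = -161/4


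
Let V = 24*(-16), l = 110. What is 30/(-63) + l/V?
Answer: -1025/1344 ≈ -0.76265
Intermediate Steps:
V = -384
30/(-63) + l/V = 30/(-63) + 110/(-384) = 30*(-1/63) + 110*(-1/384) = -10/21 - 55/192 = -1025/1344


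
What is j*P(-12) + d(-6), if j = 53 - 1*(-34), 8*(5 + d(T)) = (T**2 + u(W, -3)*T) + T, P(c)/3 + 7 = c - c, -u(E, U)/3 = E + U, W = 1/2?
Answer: -14671/8 ≈ -1833.9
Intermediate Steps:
W = 1/2 ≈ 0.50000
u(E, U) = -3*E - 3*U (u(E, U) = -3*(E + U) = -3*E - 3*U)
P(c) = -21 (P(c) = -21 + 3*(c - c) = -21 + 3*0 = -21 + 0 = -21)
d(T) = -5 + T**2/8 + 17*T/16 (d(T) = -5 + ((T**2 + (-3*1/2 - 3*(-3))*T) + T)/8 = -5 + ((T**2 + (-3/2 + 9)*T) + T)/8 = -5 + ((T**2 + 15*T/2) + T)/8 = -5 + (T**2 + 17*T/2)/8 = -5 + (T**2/8 + 17*T/16) = -5 + T**2/8 + 17*T/16)
j = 87 (j = 53 + 34 = 87)
j*P(-12) + d(-6) = 87*(-21) + (-5 + (1/8)*(-6)**2 + (17/16)*(-6)) = -1827 + (-5 + (1/8)*36 - 51/8) = -1827 + (-5 + 9/2 - 51/8) = -1827 - 55/8 = -14671/8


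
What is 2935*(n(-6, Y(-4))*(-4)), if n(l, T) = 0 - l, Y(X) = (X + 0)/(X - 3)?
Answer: -70440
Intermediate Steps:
Y(X) = X/(-3 + X)
n(l, T) = -l
2935*(n(-6, Y(-4))*(-4)) = 2935*(-1*(-6)*(-4)) = 2935*(6*(-4)) = 2935*(-24) = -70440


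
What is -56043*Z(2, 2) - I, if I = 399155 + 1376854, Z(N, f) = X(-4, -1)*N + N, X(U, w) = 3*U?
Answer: -543063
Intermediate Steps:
Z(N, f) = -11*N (Z(N, f) = (3*(-4))*N + N = -12*N + N = -11*N)
I = 1776009
-56043*Z(2, 2) - I = -(-616473)*2 - 1*1776009 = -56043*(-22) - 1776009 = 1232946 - 1776009 = -543063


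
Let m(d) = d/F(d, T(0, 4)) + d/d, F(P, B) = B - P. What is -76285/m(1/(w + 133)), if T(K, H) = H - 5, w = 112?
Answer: -3753222/49 ≈ -76596.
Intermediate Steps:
T(K, H) = -5 + H
m(d) = 1 + d/(-1 - d) (m(d) = d/((-5 + 4) - d) + d/d = d/(-1 - d) + 1 = 1 + d/(-1 - d))
-76285/m(1/(w + 133)) = -(76285 + 76285/(112 + 133)) = -76285/(1/(1 + 1/245)) = -76285/(1/(246/245)) = -76285/245/246 = -76285*246/245 = -3753222/49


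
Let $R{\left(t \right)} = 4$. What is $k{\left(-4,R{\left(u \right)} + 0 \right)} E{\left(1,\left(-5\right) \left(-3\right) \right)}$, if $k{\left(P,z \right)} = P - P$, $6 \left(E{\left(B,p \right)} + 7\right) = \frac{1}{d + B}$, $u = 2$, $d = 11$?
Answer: $0$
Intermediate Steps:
$E{\left(B,p \right)} = -7 + \frac{1}{6 \left(11 + B\right)}$
$k{\left(P,z \right)} = 0$
$k{\left(-4,R{\left(u \right)} + 0 \right)} E{\left(1,\left(-5\right) \left(-3\right) \right)} = 0 \frac{-461 - 42}{6 \left(11 + 1\right)} = 0 \frac{-461 - 42}{6 \cdot 12} = 0 \cdot \frac{1}{6} \cdot \frac{1}{12} \left(-503\right) = 0 \left(- \frac{503}{72}\right) = 0$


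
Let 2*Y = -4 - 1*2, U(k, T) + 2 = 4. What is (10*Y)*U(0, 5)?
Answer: -60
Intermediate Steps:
U(k, T) = 2 (U(k, T) = -2 + 4 = 2)
Y = -3 (Y = (-4 - 1*2)/2 = (-4 - 2)/2 = (½)*(-6) = -3)
(10*Y)*U(0, 5) = (10*(-3))*2 = -30*2 = -60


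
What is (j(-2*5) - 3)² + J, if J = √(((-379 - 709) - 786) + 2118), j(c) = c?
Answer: 169 + 2*√61 ≈ 184.62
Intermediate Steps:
J = 2*√61 (J = √((-1088 - 786) + 2118) = √(-1874 + 2118) = √244 = 2*√61 ≈ 15.620)
(j(-2*5) - 3)² + J = (-2*5 - 3)² + 2*√61 = (-10 - 3)² + 2*√61 = (-13)² + 2*√61 = 169 + 2*√61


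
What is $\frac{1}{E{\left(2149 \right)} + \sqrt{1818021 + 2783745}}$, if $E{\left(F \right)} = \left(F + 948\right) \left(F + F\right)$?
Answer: $\frac{6655453}{88590106969535} - \frac{\sqrt{4601766}}{177180213939070} \approx 7.5114 \cdot 10^{-8}$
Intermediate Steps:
$E{\left(F \right)} = 2 F \left(948 + F\right)$ ($E{\left(F \right)} = \left(948 + F\right) 2 F = 2 F \left(948 + F\right)$)
$\frac{1}{E{\left(2149 \right)} + \sqrt{1818021 + 2783745}} = \frac{1}{2 \cdot 2149 \left(948 + 2149\right) + \sqrt{1818021 + 2783745}} = \frac{1}{2 \cdot 2149 \cdot 3097 + \sqrt{4601766}} = \frac{1}{13310906 + \sqrt{4601766}}$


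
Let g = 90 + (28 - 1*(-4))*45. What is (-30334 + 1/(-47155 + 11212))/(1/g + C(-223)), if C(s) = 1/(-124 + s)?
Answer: 192949499602110/14173523 ≈ 1.3613e+7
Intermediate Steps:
g = 1530 (g = 90 + (28 + 4)*45 = 90 + 32*45 = 90 + 1440 = 1530)
(-30334 + 1/(-47155 + 11212))/(1/g + C(-223)) = (-30334 + 1/(-47155 + 11212))/(1/1530 + 1/(-124 - 223)) = (-30334 + 1/(-35943))/(1/1530 + 1/(-347)) = (-30334 - 1/35943)/(1/1530 - 1/347) = -1090294963/(35943*(-1183/530910)) = -1090294963/35943*(-530910/1183) = 192949499602110/14173523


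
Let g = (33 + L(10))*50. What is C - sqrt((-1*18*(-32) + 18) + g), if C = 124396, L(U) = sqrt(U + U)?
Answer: 124396 - 2*sqrt(561 + 25*sqrt(5)) ≈ 1.2435e+5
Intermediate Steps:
L(U) = sqrt(2)*sqrt(U) (L(U) = sqrt(2*U) = sqrt(2)*sqrt(U))
g = 1650 + 100*sqrt(5) (g = (33 + sqrt(2)*sqrt(10))*50 = (33 + 2*sqrt(5))*50 = 1650 + 100*sqrt(5) ≈ 1873.6)
C - sqrt((-1*18*(-32) + 18) + g) = 124396 - sqrt((-1*18*(-32) + 18) + (1650 + 100*sqrt(5))) = 124396 - sqrt((-18*(-32) + 18) + (1650 + 100*sqrt(5))) = 124396 - sqrt((576 + 18) + (1650 + 100*sqrt(5))) = 124396 - sqrt(594 + (1650 + 100*sqrt(5))) = 124396 - sqrt(2244 + 100*sqrt(5))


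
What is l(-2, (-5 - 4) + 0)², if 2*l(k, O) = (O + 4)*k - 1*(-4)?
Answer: 49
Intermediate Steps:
l(k, O) = 2 + k*(4 + O)/2 (l(k, O) = ((O + 4)*k - 1*(-4))/2 = ((4 + O)*k + 4)/2 = (k*(4 + O) + 4)/2 = (4 + k*(4 + O))/2 = 2 + k*(4 + O)/2)
l(-2, (-5 - 4) + 0)² = (2 + 2*(-2) + (½)*((-5 - 4) + 0)*(-2))² = (2 - 4 + (½)*(-9 + 0)*(-2))² = (2 - 4 + (½)*(-9)*(-2))² = (2 - 4 + 9)² = 7² = 49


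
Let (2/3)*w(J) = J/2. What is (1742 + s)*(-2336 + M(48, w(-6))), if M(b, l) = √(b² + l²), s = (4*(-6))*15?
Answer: -3228352 + 2073*√1033 ≈ -3.1617e+6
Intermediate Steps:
w(J) = 3*J/4 (w(J) = 3*(J/2)/2 = 3*J/4)
s = -360 (s = -24*15 = -360)
(1742 + s)*(-2336 + M(48, w(-6))) = (1742 - 360)*(-2336 + √(48² + ((¾)*(-6))²)) = 1382*(-2336 + √(2304 + (-9/2)²)) = 1382*(-2336 + √(2304 + 81/4)) = 1382*(-2336 + √(9297/4)) = 1382*(-2336 + 3*√1033/2) = -3228352 + 2073*√1033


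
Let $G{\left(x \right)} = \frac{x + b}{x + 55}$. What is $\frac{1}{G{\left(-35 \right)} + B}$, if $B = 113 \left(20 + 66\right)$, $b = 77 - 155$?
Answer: $\frac{20}{194247} \approx 0.00010296$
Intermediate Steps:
$b = -78$ ($b = 77 - 155 = -78$)
$G{\left(x \right)} = \frac{-78 + x}{55 + x}$ ($G{\left(x \right)} = \frac{x - 78}{x + 55} = \frac{-78 + x}{55 + x}$)
$B = 9718$ ($B = 113 \cdot 86 = 9718$)
$\frac{1}{G{\left(-35 \right)} + B} = \frac{1}{\frac{-78 - 35}{55 - 35} + 9718} = \frac{1}{\frac{1}{20} \left(-113\right) + 9718} = \frac{1}{- \frac{113}{20} + 9718} = \frac{1}{\frac{194247}{20}} = \frac{20}{194247}$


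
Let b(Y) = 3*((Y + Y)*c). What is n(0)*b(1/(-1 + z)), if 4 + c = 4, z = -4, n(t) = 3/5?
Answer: 0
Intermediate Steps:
n(t) = ⅗ (n(t) = 3*(⅕) = ⅗)
c = 0 (c = -4 + 4 = 0)
b(Y) = 0 (b(Y) = 3*((Y + Y)*0) = 3*((2*Y)*0) = 3*0 = 0)
n(0)*b(1/(-1 + z)) = (⅗)*0 = 0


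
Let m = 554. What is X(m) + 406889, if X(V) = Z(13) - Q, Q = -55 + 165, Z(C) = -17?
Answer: 406762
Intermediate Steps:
Q = 110
X(V) = -127 (X(V) = -17 - 1*110 = -17 - 110 = -127)
X(m) + 406889 = -127 + 406889 = 406762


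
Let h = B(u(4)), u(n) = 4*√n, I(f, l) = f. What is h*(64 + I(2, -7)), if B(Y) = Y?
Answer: 528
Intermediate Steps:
h = 8 (h = 4*√4 = 4*2 = 8)
h*(64 + I(2, -7)) = 8*(64 + 2) = 8*66 = 528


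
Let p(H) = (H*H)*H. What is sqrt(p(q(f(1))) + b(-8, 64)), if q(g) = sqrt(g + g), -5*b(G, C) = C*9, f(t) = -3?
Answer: sqrt(-2880 - 150*I*sqrt(6))/5 ≈ 0.68327 - 10.755*I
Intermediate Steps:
b(G, C) = -9*C/5 (b(G, C) = -C*9/5 = -9*C/5)
q(g) = sqrt(2)*sqrt(g) (q(g) = sqrt(2*g) = sqrt(2)*sqrt(g))
p(H) = H**3 (p(H) = H**2*H = H**3)
sqrt(p(q(f(1))) + b(-8, 64)) = sqrt((sqrt(2)*sqrt(-3))**3 - 9/5*64) = sqrt((sqrt(2)*(I*sqrt(3)))**3 - 576/5) = sqrt((I*sqrt(6))**3 - 576/5) = sqrt(-6*I*sqrt(6) - 576/5) = sqrt(-576/5 - 6*I*sqrt(6))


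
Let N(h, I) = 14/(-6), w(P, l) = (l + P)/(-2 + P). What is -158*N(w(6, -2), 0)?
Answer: 1106/3 ≈ 368.67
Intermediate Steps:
w(P, l) = (P + l)/(-2 + P)
N(h, I) = -7/3 (N(h, I) = 14*(-⅙) = -7/3)
-158*N(w(6, -2), 0) = -158*(-7/3) = 1106/3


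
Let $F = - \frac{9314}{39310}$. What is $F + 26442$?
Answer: $\frac{519712853}{19655} \approx 26442.0$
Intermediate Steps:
$F = - \frac{4657}{19655}$ ($F = \left(-9314\right) \frac{1}{39310} = - \frac{4657}{19655} \approx -0.23694$)
$F + 26442 = - \frac{4657}{19655} + 26442 = \frac{519712853}{19655}$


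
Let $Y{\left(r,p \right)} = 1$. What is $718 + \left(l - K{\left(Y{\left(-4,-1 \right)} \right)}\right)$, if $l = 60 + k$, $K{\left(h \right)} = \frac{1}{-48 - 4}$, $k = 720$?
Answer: $\frac{77897}{52} \approx 1498.0$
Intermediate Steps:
$K{\left(h \right)} = - \frac{1}{52}$ ($K{\left(h \right)} = \frac{1}{-52} = - \frac{1}{52}$)
$l = 780$ ($l = 60 + 720 = 780$)
$718 + \left(l - K{\left(Y{\left(-4,-1 \right)} \right)}\right) = 718 + \left(780 - - \frac{1}{52}\right) = 718 + \left(780 + \frac{1}{52}\right) = 718 + \frac{40561}{52} = \frac{77897}{52}$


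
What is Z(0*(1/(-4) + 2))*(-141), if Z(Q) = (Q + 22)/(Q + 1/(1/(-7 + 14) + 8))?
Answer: -176814/7 ≈ -25259.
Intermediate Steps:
Z(Q) = (22 + Q)/(7/57 + Q) (Z(Q) = (22 + Q)/(Q + 1/(1/7 + 8)) = (22 + Q)/(Q + 1/(⅐ + 8)) = (22 + Q)/(Q + 1/(57/7)) = (22 + Q)/(Q + 7/57) = (22 + Q)/(7/57 + Q))
Z(0*(1/(-4) + 2))*(-141) = (57*(22 + 0*(1/(-4) + 2))/(7 + 57*(0*(1/(-4) + 2))))*(-141) = (57*(22 + 0*(1*(-¼) + 2))/(7 + 57*(0*(1*(-¼) + 2))))*(-141) = (57*(22 + 0*(-¼ + 2))/(7 + 57*(0*(-¼ + 2))))*(-141) = (57*(22 + 0*(7/4))/(7 + 57*(0*(7/4))))*(-141) = (57*(22 + 0)/(7 + 57*0))*(-141) = (57*22/(7 + 0))*(-141) = (57*22/7)*(-141) = (57*(⅐)*22)*(-141) = (1254/7)*(-141) = -176814/7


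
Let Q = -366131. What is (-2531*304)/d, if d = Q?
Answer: 769424/366131 ≈ 2.1015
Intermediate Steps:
d = -366131
(-2531*304)/d = -2531*304/(-366131) = -769424*(-1/366131) = 769424/366131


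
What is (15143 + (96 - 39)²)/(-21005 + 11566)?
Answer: -18392/9439 ≈ -1.9485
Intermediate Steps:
(15143 + (96 - 39)²)/(-21005 + 11566) = (15143 + 57²)/(-9439) = (15143 + 3249)*(-1/9439) = 18392*(-1/9439) = -18392/9439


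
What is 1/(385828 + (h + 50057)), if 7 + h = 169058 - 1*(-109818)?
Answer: 1/714754 ≈ 1.3991e-6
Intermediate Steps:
h = 278869 (h = -7 + (169058 - 1*(-109818)) = -7 + (169058 + 109818) = -7 + 278876 = 278869)
1/(385828 + (h + 50057)) = 1/(385828 + (278869 + 50057)) = 1/(385828 + 328926) = 1/714754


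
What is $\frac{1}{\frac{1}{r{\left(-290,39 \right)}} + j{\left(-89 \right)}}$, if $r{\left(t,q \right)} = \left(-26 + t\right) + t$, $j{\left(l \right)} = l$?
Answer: $- \frac{606}{53935} \approx -0.011236$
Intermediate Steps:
$r{\left(t,q \right)} = -26 + 2 t$
$\frac{1}{\frac{1}{r{\left(-290,39 \right)}} + j{\left(-89 \right)}} = \frac{1}{\frac{1}{-26 + 2 \left(-290\right)} - 89} = \frac{1}{\frac{1}{-26 - 580} - 89} = \frac{1}{\frac{1}{-606} - 89} = \frac{1}{- \frac{1}{606} - 89} = \frac{1}{- \frac{53935}{606}} = - \frac{606}{53935}$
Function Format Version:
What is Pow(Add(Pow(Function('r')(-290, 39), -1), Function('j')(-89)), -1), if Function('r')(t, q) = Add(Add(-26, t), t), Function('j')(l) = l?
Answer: Rational(-606, 53935) ≈ -0.011236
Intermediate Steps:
Function('r')(t, q) = Add(-26, Mul(2, t))
Pow(Add(Pow(Function('r')(-290, 39), -1), Function('j')(-89)), -1) = Pow(Add(Pow(Add(-26, Mul(2, -290)), -1), -89), -1) = Pow(Add(Pow(Add(-26, -580), -1), -89), -1) = Pow(Add(Pow(-606, -1), -89), -1) = Pow(Add(Rational(-1, 606), -89), -1) = Pow(Rational(-53935, 606), -1) = Rational(-606, 53935)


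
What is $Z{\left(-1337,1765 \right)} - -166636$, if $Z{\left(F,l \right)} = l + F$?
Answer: $167064$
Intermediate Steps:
$Z{\left(F,l \right)} = F + l$
$Z{\left(-1337,1765 \right)} - -166636 = \left(-1337 + 1765\right) - -166636 = 428 + 166636 = 167064$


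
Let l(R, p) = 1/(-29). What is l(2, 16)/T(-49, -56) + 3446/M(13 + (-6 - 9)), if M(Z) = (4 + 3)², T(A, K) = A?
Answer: 99935/1421 ≈ 70.327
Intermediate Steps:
l(R, p) = -1/29
M(Z) = 49 (M(Z) = 7² = 49)
l(2, 16)/T(-49, -56) + 3446/M(13 + (-6 - 9)) = -1/29/(-49) + 3446/49 = -1/29*(-1/49) + 3446*(1/49) = 1/1421 + 3446/49 = 99935/1421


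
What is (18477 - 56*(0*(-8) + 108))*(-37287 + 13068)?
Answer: -301017951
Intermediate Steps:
(18477 - 56*(0*(-8) + 108))*(-37287 + 13068) = (18477 - 56*(0 + 108))*(-24219) = (18477 - 56*108)*(-24219) = (18477 - 6048)*(-24219) = 12429*(-24219) = -301017951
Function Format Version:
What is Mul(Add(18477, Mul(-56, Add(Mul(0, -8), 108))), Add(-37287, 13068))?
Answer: -301017951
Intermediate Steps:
Mul(Add(18477, Mul(-56, Add(Mul(0, -8), 108))), Add(-37287, 13068)) = Mul(Add(18477, Mul(-56, Add(0, 108))), -24219) = Mul(Add(18477, Mul(-56, 108)), -24219) = Mul(Add(18477, -6048), -24219) = Mul(12429, -24219) = -301017951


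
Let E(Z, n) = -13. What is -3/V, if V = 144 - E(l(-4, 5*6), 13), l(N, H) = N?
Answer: -3/157 ≈ -0.019108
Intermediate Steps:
V = 157 (V = 144 - 1*(-13) = 144 + 13 = 157)
-3/V = -3/157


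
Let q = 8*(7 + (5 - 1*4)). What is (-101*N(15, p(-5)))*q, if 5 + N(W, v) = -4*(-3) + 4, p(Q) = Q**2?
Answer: -71104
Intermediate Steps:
N(W, v) = 11 (N(W, v) = -5 + (-4*(-3) + 4) = -5 + (12 + 4) = -5 + 16 = 11)
q = 64 (q = 8*(7 + (5 - 4)) = 8*(7 + 1) = 8*8 = 64)
(-101*N(15, p(-5)))*q = -101*11*64 = -1111*64 = -71104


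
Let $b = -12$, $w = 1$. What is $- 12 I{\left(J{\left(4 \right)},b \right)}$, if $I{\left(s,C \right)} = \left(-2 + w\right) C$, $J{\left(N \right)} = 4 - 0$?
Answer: $-144$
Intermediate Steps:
$J{\left(N \right)} = 4$ ($J{\left(N \right)} = 4 + 0 = 4$)
$I{\left(s,C \right)} = - C$ ($I{\left(s,C \right)} = \left(-2 + 1\right) C = - C$)
$- 12 I{\left(J{\left(4 \right)},b \right)} = - 12 \left(\left(-1\right) \left(-12\right)\right) = \left(-12\right) 12 = -144$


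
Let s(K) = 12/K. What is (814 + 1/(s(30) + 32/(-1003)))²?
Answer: 2273035660281/3407716 ≈ 6.6703e+5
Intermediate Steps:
(814 + 1/(s(30) + 32/(-1003)))² = (814 + 1/(12/30 + 32/(-1003)))² = (814 + 1/(12*(1/30) + 32*(-1/1003)))² = (814 + 1/(⅖ - 32/1003))² = (814 + 1/(1846/5015))² = (814 + 5015/1846)² = (1507659/1846)² = 2273035660281/3407716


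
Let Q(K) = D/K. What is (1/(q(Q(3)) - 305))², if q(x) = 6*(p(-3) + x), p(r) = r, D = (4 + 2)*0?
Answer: 1/104329 ≈ 9.5851e-6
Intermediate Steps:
D = 0 (D = 6*0 = 0)
Q(K) = 0 (Q(K) = 0/K = 0)
q(x) = -18 + 6*x (q(x) = 6*(-3 + x) = -18 + 6*x)
(1/(q(Q(3)) - 305))² = (1/((-18 + 6*0) - 305))² = (1/((-18 + 0) - 305))² = (1/(-18 - 305))² = (1/(-323))² = (-1/323)² = 1/104329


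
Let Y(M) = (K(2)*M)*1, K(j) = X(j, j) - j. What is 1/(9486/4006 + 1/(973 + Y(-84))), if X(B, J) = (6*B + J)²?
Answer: 30691969/72674986 ≈ 0.42232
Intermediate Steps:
X(B, J) = (J + 6*B)²
K(j) = -j + 49*j² (K(j) = (j + 6*j)² - j = (7*j)² - j = 49*j² - j = -j + 49*j²)
Y(M) = 194*M (Y(M) = ((2*(-1 + 49*2))*M)*1 = ((2*(-1 + 98))*M)*1 = ((2*97)*M)*1 = (194*M)*1 = 194*M)
1/(9486/4006 + 1/(973 + Y(-84))) = 1/(9486/4006 + 1/(973 + 194*(-84))) = 1/(9486*(1/4006) + 1/(973 - 16296)) = 1/(4743/2003 + 1/(-15323)) = 1/(4743/2003 - 1/15323) = 1/(72674986/30691969) = 30691969/72674986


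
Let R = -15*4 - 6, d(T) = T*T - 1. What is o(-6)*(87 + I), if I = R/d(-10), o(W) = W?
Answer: -518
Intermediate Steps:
d(T) = -1 + T² (d(T) = T² - 1 = -1 + T²)
R = -66 (R = -5*12 - 6 = -60 - 6 = -66)
I = -⅔ (I = -66/(-1 + (-10)²) = -66/(-1 + 100) = -66/99 = -66*1/99 = -⅔ ≈ -0.66667)
o(-6)*(87 + I) = -6*(87 - ⅔) = -6*259/3 = -518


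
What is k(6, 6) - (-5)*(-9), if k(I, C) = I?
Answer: -39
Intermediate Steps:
k(6, 6) - (-5)*(-9) = 6 - (-5)*(-9) = 6 - 5*9 = 6 - 45 = -39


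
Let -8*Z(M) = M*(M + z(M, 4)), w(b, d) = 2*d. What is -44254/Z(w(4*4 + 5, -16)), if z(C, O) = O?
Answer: 3161/8 ≈ 395.13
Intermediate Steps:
Z(M) = -M*(4 + M)/8 (Z(M) = -M*(M + 4)/8 = -M*(4 + M)/8)
-44254/Z(w(4*4 + 5, -16)) = -44254*1/(4*(4 + 2*(-16))) = -44254*1/(4*(4 - 32)) = -44254/((-1/8*(-32)*(-28))) = -44254/(-112) = -44254*(-1/112) = 3161/8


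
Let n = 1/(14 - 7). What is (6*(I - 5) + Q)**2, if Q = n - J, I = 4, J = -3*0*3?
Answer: 1681/49 ≈ 34.306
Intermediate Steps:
J = 0 (J = 0*3 = 0)
n = 1/7 ≈ 0.14286
Q = 1/7 (Q = 1/7 - 1*0 = 1/7 + 0 = 1/7 ≈ 0.14286)
(6*(I - 5) + Q)**2 = (6*(4 - 5) + 1/7)**2 = (6*(-1) + 1/7)**2 = (-6 + 1/7)**2 = (-41/7)**2 = 1681/49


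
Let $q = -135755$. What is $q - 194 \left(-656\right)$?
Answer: $-8491$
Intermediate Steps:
$q - 194 \left(-656\right) = -135755 - 194 \left(-656\right) = -135755 - -127264 = -135755 + 127264 = -8491$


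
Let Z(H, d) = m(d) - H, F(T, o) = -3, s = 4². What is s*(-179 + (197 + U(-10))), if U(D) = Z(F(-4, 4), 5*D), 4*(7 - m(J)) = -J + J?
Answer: 448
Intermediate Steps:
s = 16
m(J) = 7 (m(J) = 7 - (-J + J)/4 = 7 - ¼*0 = 7 + 0 = 7)
Z(H, d) = 7 - H
U(D) = 10 (U(D) = 7 - 1*(-3) = 7 + 3 = 10)
s*(-179 + (197 + U(-10))) = 16*(-179 + (197 + 10)) = 16*(-179 + 207) = 16*28 = 448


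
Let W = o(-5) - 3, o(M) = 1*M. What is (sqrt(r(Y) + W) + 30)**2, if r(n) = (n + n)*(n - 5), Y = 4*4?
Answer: 1244 + 120*sqrt(86) ≈ 2356.8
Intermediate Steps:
Y = 16
o(M) = M
r(n) = 2*n*(-5 + n) (r(n) = (2*n)*(-5 + n) = 2*n*(-5 + n))
W = -8 (W = -5 - 3 = -8)
(sqrt(r(Y) + W) + 30)**2 = (sqrt(2*16*(-5 + 16) - 8) + 30)**2 = (sqrt(2*16*11 - 8) + 30)**2 = (sqrt(352 - 8) + 30)**2 = (sqrt(344) + 30)**2 = (2*sqrt(86) + 30)**2 = (30 + 2*sqrt(86))**2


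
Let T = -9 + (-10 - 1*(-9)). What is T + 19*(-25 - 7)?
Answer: -618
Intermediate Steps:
T = -10 (T = -9 + (-10 + 9) = -9 - 1 = -10)
T + 19*(-25 - 7) = -10 + 19*(-25 - 7) = -10 + 19*(-32) = -10 - 608 = -618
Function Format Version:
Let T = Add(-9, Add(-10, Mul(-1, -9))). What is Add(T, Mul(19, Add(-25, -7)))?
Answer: -618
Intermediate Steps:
T = -10 (T = Add(-9, Add(-10, 9)) = Add(-9, -1) = -10)
Add(T, Mul(19, Add(-25, -7))) = Add(-10, Mul(19, Add(-25, -7))) = Add(-10, Mul(19, -32)) = Add(-10, -608) = -618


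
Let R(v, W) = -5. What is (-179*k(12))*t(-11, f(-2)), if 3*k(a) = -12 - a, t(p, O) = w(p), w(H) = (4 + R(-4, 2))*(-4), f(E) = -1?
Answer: 5728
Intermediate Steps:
w(H) = 4 (w(H) = (4 - 5)*(-4) = -1*(-4) = 4)
t(p, O) = 4
k(a) = -4 - a/3 (k(a) = (-12 - a)/3 = -4 - a/3)
(-179*k(12))*t(-11, f(-2)) = -179*(-4 - ⅓*12)*4 = -179*(-4 - 4)*4 = -179*(-8)*4 = 1432*4 = 5728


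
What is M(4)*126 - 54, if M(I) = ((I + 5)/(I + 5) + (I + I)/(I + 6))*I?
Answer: 4266/5 ≈ 853.20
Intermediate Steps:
M(I) = I*(1 + 2*I/(6 + I)) (M(I) = ((5 + I)/(5 + I) + (2*I)/(6 + I))*I = (1 + 2*I/(6 + I))*I = I*(1 + 2*I/(6 + I)))
M(4)*126 - 54 = (3*4*(2 + 4)/(6 + 4))*126 - 54 = (3*4*6/10)*126 - 54 = (3*4*(1/10)*6)*126 - 54 = (36/5)*126 - 54 = 4536/5 - 54 = 4266/5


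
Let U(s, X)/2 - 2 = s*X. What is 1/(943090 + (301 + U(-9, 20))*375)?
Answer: 1/922465 ≈ 1.0841e-6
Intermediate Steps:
U(s, X) = 4 + 2*X*s (U(s, X) = 4 + 2*(s*X) = 4 + 2*(X*s) = 4 + 2*X*s)
1/(943090 + (301 + U(-9, 20))*375) = 1/(943090 + (301 + (4 + 2*20*(-9)))*375) = 1/(943090 + (301 + (4 - 360))*375) = 1/(943090 + (301 - 356)*375) = 1/(943090 - 55*375) = 1/(943090 - 20625) = 1/922465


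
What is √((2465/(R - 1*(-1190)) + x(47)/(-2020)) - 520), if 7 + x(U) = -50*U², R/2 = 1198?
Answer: I*√1523741989934285/1810930 ≈ 21.555*I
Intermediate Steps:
R = 2396 (R = 2*1198 = 2396)
x(U) = -7 - 50*U²
√((2465/(R - 1*(-1190)) + x(47)/(-2020)) - 520) = √((2465/(2396 - 1*(-1190)) + (-7 - 50*47²)/(-2020)) - 520) = √((2465/(2396 + 1190) + (-7 - 50*2209)*(-1/2020)) - 520) = √((2465/3586 + (-7 - 110450)*(-1/2020)) - 520) = √((2465*(1/3586) - 110457*(-1/2020)) - 520) = √((2465/3586 + 110457/2020) - 520) = √(200539051/3621860 - 520) = √(-1682828149/3621860) = I*√1523741989934285/1810930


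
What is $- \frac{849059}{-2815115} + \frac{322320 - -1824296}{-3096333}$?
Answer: $- \frac{3414001500193}{8716533473295} \approx -0.39167$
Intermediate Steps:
$- \frac{849059}{-2815115} + \frac{322320 - -1824296}{-3096333} = \left(-849059\right) \left(- \frac{1}{2815115}\right) + \left(322320 + 1824296\right) \left(- \frac{1}{3096333}\right) = \frac{849059}{2815115} + 2146616 \left(- \frac{1}{3096333}\right) = \frac{849059}{2815115} - \frac{2146616}{3096333} = - \frac{3414001500193}{8716533473295}$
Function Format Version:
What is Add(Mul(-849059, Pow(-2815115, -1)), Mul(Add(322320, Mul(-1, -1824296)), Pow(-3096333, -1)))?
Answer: Rational(-3414001500193, 8716533473295) ≈ -0.39167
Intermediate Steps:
Add(Mul(-849059, Pow(-2815115, -1)), Mul(Add(322320, Mul(-1, -1824296)), Pow(-3096333, -1))) = Add(Mul(-849059, Rational(-1, 2815115)), Mul(Add(322320, 1824296), Rational(-1, 3096333))) = Add(Rational(849059, 2815115), Mul(2146616, Rational(-1, 3096333))) = Add(Rational(849059, 2815115), Rational(-2146616, 3096333)) = Rational(-3414001500193, 8716533473295)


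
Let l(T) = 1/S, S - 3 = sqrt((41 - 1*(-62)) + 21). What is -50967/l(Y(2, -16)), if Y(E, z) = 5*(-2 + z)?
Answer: -152901 - 101934*sqrt(31) ≈ -7.2045e+5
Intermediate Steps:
Y(E, z) = -10 + 5*z
S = 3 + 2*sqrt(31) (S = 3 + sqrt((41 - 1*(-62)) + 21) = 3 + sqrt((41 + 62) + 21) = 3 + sqrt(103 + 21) = 3 + sqrt(124) = 3 + 2*sqrt(31) ≈ 14.136)
l(T) = 1/(3 + 2*sqrt(31))
-50967/l(Y(2, -16)) = -50967/(-3/115 + 2*sqrt(31)/115)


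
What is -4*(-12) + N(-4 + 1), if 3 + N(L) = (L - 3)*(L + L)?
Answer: 81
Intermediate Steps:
N(L) = -3 + 2*L*(-3 + L) (N(L) = -3 + (L - 3)*(L + L) = -3 + (-3 + L)*(2*L) = -3 + 2*L*(-3 + L))
-4*(-12) + N(-4 + 1) = -4*(-12) + (-3 - 6*(-4 + 1) + 2*(-4 + 1)²) = 48 + (-3 - 6*(-3) + 2*(-3)²) = 48 + (-3 + 18 + 2*9) = 48 + (-3 + 18 + 18) = 48 + 33 = 81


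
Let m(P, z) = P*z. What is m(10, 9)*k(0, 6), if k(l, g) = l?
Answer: 0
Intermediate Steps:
m(10, 9)*k(0, 6) = (10*9)*0 = 90*0 = 0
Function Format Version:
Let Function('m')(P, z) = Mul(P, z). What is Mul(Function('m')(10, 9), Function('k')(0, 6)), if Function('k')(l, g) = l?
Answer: 0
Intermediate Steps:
Mul(Function('m')(10, 9), Function('k')(0, 6)) = Mul(Mul(10, 9), 0) = Mul(90, 0) = 0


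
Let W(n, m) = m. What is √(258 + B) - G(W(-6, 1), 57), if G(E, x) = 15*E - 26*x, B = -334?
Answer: 1467 + 2*I*√19 ≈ 1467.0 + 8.7178*I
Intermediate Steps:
G(E, x) = -26*x + 15*E
√(258 + B) - G(W(-6, 1), 57) = √(258 - 334) - (-26*57 + 15*1) = √(-76) - (-1482 + 15) = 2*I*√19 - 1*(-1467) = 2*I*√19 + 1467 = 1467 + 2*I*√19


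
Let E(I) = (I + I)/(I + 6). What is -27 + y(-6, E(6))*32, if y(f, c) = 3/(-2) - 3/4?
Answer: -99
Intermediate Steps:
E(I) = 2*I/(6 + I) (E(I) = (2*I)/(6 + I) = 2*I/(6 + I))
y(f, c) = -9/4 (y(f, c) = 3*(-1/2) - 3*1/4 = -3/2 - 3/4 = -9/4)
-27 + y(-6, E(6))*32 = -27 - 9/4*32 = -27 - 72 = -99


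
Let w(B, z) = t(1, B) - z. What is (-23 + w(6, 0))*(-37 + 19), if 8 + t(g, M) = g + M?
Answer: 432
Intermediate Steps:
t(g, M) = -8 + M + g (t(g, M) = -8 + (g + M) = -8 + (M + g) = -8 + M + g)
w(B, z) = -7 + B - z (w(B, z) = (-8 + B + 1) - z = (-7 + B) - z = -7 + B - z)
(-23 + w(6, 0))*(-37 + 19) = (-23 + (-7 + 6 - 1*0))*(-37 + 19) = (-23 + (-7 + 6 + 0))*(-18) = (-23 - 1)*(-18) = -24*(-18) = 432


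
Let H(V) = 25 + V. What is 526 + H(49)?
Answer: 600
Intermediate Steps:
526 + H(49) = 526 + (25 + 49) = 526 + 74 = 600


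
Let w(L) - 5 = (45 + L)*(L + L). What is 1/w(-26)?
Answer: -1/983 ≈ -0.0010173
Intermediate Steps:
w(L) = 5 + 2*L*(45 + L) (w(L) = 5 + (45 + L)*(L + L) = 5 + (45 + L)*(2*L) = 5 + 2*L*(45 + L))
1/w(-26) = 1/(5 + 2*(-26)**2 + 90*(-26)) = 1/(5 + 2*676 - 2340) = 1/(5 + 1352 - 2340) = 1/(-983) = -1/983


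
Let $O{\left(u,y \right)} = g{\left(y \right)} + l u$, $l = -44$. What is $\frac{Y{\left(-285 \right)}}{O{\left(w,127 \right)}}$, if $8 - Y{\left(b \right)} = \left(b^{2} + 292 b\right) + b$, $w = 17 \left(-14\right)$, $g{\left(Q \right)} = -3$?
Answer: $\frac{2288}{10469} \approx 0.21855$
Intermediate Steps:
$w = -238$
$O{\left(u,y \right)} = -3 - 44 u$
$Y{\left(b \right)} = 8 - b^{2} - 293 b$ ($Y{\left(b \right)} = 8 - \left(\left(b^{2} + 292 b\right) + b\right) = 8 - \left(b^{2} + 293 b\right) = 8 - b^{2} - 293 b$)
$\frac{Y{\left(-285 \right)}}{O{\left(w,127 \right)}} = \frac{8 - \left(-285\right)^{2} - -83505}{-3 - -10472} = \frac{8 - 81225 + 83505}{-3 + 10472} = \frac{8 - 81225 + 83505}{10469} = 2288 \cdot \frac{1}{10469} = \frac{2288}{10469}$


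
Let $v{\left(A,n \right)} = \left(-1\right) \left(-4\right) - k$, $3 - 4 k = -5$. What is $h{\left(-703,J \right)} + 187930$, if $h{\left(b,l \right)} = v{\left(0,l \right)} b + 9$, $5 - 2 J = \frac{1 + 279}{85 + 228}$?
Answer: $186533$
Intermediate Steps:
$k = 2$ ($k = \frac{3}{4} - - \frac{5}{4} = \frac{3}{4} + \frac{5}{4} = 2$)
$v{\left(A,n \right)} = 2$ ($v{\left(A,n \right)} = \left(-1\right) \left(-4\right) - 2 = 4 - 2 = 2$)
$J = \frac{1285}{626}$ ($J = \frac{5}{2} - \frac{\left(1 + 279\right) \frac{1}{85 + 228}}{2} = \frac{5}{2} - \frac{280 \cdot \frac{1}{313}}{2} = \frac{5}{2} - \frac{140}{313} = \frac{1285}{626} \approx 2.0527$)
$h{\left(b,l \right)} = 9 + 2 b$ ($h{\left(b,l \right)} = 2 b + 9 = 9 + 2 b$)
$h{\left(-703,J \right)} + 187930 = \left(9 + 2 \left(-703\right)\right) + 187930 = \left(9 - 1406\right) + 187930 = -1397 + 187930 = 186533$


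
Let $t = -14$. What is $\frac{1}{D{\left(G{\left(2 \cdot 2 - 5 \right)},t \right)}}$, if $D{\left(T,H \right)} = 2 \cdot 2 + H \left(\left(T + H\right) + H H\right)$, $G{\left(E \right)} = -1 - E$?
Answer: $- \frac{1}{2544} \approx -0.00039308$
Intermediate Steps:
$D{\left(T,H \right)} = 4 + H \left(H + T + H^{2}\right)$ ($D{\left(T,H \right)} = 4 + H \left(\left(H + T\right) + H^{2}\right) = 4 + H \left(H + T + H^{2}\right)$)
$\frac{1}{D{\left(G{\left(2 \cdot 2 - 5 \right)},t \right)}} = \frac{1}{4 + \left(-14\right)^{2} + \left(-14\right)^{3} - 14 \left(-1 - \left(2 \cdot 2 - 5\right)\right)} = \frac{1}{4 + 196 - 2744 - 14 \left(-1 - \left(4 - 5\right)\right)} = \frac{1}{4 + 196 - 2744 - 14 \left(-1 - -1\right)} = \frac{1}{4 + 196 - 2744 - 14 \left(-1 + 1\right)} = \frac{1}{4 + 196 - 2744 - 0} = \frac{1}{4 + 196 - 2744 + 0} = \frac{1}{-2544} = - \frac{1}{2544}$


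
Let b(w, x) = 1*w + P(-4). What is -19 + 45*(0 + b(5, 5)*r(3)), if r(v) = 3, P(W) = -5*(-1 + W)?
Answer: 4031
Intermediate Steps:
P(W) = 5 - 5*W
b(w, x) = 25 + w (b(w, x) = 1*w + (5 - 5*(-4)) = w + (5 + 20) = w + 25 = 25 + w)
-19 + 45*(0 + b(5, 5)*r(3)) = -19 + 45*(0 + (25 + 5)*3) = -19 + 45*(0 + 30*3) = -19 + 45*(0 + 90) = -19 + 45*90 = -19 + 4050 = 4031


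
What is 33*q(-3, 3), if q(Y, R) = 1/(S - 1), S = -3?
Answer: -33/4 ≈ -8.2500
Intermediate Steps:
q(Y, R) = -¼ (q(Y, R) = 1/(-3 - 1) = 1/(-4) = -¼)
33*q(-3, 3) = 33*(-¼) = -33/4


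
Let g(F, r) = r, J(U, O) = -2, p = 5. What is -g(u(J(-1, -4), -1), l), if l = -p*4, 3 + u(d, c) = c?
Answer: 20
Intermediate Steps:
u(d, c) = -3 + c
l = -20 (l = -1*5*4 = -5*4 = -20)
-g(u(J(-1, -4), -1), l) = -1*(-20) = 20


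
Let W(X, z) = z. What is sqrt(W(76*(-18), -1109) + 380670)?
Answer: sqrt(379561) ≈ 616.08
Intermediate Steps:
sqrt(W(76*(-18), -1109) + 380670) = sqrt(-1109 + 380670) = sqrt(379561)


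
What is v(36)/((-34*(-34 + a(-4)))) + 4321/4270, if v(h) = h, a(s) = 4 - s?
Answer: 993371/943670 ≈ 1.0527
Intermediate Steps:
v(36)/((-34*(-34 + a(-4)))) + 4321/4270 = 36/((-34*(-34 + (4 - 1*(-4))))) + 4321/4270 = 36/((-34*(-34 + (4 + 4)))) + 4321*(1/4270) = 36/((-34*(-34 + 8))) + 4321/4270 = 36/((-34*(-26))) + 4321/4270 = 36/884 + 4321/4270 = 36*(1/884) + 4321/4270 = 9/221 + 4321/4270 = 993371/943670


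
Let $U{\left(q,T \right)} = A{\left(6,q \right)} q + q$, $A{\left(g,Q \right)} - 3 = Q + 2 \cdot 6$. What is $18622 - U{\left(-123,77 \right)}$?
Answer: $5461$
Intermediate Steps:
$A{\left(g,Q \right)} = 15 + Q$ ($A{\left(g,Q \right)} = 3 + \left(Q + 2 \cdot 6\right) = 3 + \left(Q + 12\right) = 3 + \left(12 + Q\right) = 15 + Q$)
$U{\left(q,T \right)} = q + q \left(15 + q\right)$ ($U{\left(q,T \right)} = \left(15 + q\right) q + q = q \left(15 + q\right) + q = q + q \left(15 + q\right)$)
$18622 - U{\left(-123,77 \right)} = 18622 - - 123 \left(16 - 123\right) = 18622 - \left(-123\right) \left(-107\right) = 18622 - 13161 = 5461$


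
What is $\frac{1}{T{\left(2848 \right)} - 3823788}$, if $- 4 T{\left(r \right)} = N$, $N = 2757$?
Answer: $- \frac{4}{15297909} \approx -2.6147 \cdot 10^{-7}$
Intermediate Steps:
$T{\left(r \right)} = - \frac{2757}{4}$ ($T{\left(r \right)} = \left(- \frac{1}{4}\right) 2757 = - \frac{2757}{4}$)
$\frac{1}{T{\left(2848 \right)} - 3823788} = \frac{1}{- \frac{2757}{4} - 3823788} = \frac{1}{- \frac{15297909}{4}} = - \frac{4}{15297909}$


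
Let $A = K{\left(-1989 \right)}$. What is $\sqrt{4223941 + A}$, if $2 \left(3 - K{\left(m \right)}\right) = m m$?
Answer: $\frac{\sqrt{8983534}}{2} \approx 1498.6$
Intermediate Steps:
$K{\left(m \right)} = 3 - \frac{m^{2}}{2}$ ($K{\left(m \right)} = 3 - \frac{m m}{2} = 3 - \frac{m^{2}}{2}$)
$A = - \frac{3956115}{2}$ ($A = 3 - \frac{\left(-1989\right)^{2}}{2} = 3 - \frac{3956121}{2} = - \frac{3956115}{2} \approx -1.9781 \cdot 10^{6}$)
$\sqrt{4223941 + A} = \sqrt{4223941 - \frac{3956115}{2}} = \sqrt{\frac{4491767}{2}} = \frac{\sqrt{8983534}}{2}$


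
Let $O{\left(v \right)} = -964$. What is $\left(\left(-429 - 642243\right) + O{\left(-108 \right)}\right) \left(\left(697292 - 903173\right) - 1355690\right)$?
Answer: $1005083312156$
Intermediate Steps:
$\left(\left(-429 - 642243\right) + O{\left(-108 \right)}\right) \left(\left(697292 - 903173\right) - 1355690\right) = \left(\left(-429 - 642243\right) - 964\right) \left(\left(697292 - 903173\right) - 1355690\right) = \left(-642672 - 964\right) \left(-205881 - 1355690\right) = \left(-643636\right) \left(-1561571\right) = 1005083312156$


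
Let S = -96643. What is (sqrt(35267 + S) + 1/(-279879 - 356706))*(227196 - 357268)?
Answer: 130072/636585 - 1040576*I*sqrt(959) ≈ 0.20433 - 3.2224e+7*I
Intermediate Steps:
(sqrt(35267 + S) + 1/(-279879 - 356706))*(227196 - 357268) = (sqrt(35267 - 96643) + 1/(-279879 - 356706))*(227196 - 357268) = (sqrt(-61376) + 1/(-636585))*(-130072) = (8*I*sqrt(959) - 1/636585)*(-130072) = (-1/636585 + 8*I*sqrt(959))*(-130072) = 130072/636585 - 1040576*I*sqrt(959)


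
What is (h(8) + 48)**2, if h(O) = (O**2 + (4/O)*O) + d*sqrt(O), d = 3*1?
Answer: 13528 + 1392*sqrt(2) ≈ 15497.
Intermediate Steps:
d = 3
h(O) = 4 + O**2 + 3*sqrt(O) (h(O) = (O**2 + (4/O)*O) + 3*sqrt(O) = (O**2 + 4) + 3*sqrt(O) = (4 + O**2) + 3*sqrt(O) = 4 + O**2 + 3*sqrt(O))
(h(8) + 48)**2 = ((4 + 8**2 + 3*sqrt(8)) + 48)**2 = ((4 + 64 + 3*(2*sqrt(2))) + 48)**2 = ((4 + 64 + 6*sqrt(2)) + 48)**2 = ((68 + 6*sqrt(2)) + 48)**2 = (116 + 6*sqrt(2))**2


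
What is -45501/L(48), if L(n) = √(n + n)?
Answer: -15167*√6/8 ≈ -4643.9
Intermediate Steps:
L(n) = √2*√n (L(n) = √(2*n) = √2*√n)
-45501/L(48) = -45501*√6/24 = -15167*√6/8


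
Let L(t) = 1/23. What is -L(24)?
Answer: -1/23 ≈ -0.043478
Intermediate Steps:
L(t) = 1/23
-L(24) = -1*1/23 = -1/23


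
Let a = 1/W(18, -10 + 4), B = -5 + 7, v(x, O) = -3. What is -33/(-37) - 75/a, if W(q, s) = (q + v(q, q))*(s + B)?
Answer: 166533/37 ≈ 4500.9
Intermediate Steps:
B = 2
W(q, s) = (-3 + q)*(2 + s) (W(q, s) = (q - 3)*(s + 2) = (-3 + q)*(2 + s))
a = -1/60 (a = 1/(-6 - 3*(-10 + 4) + 2*18 + 18*(-10 + 4)) = 1/(-6 - 3*(-6) + 36 + 18*(-6)) = 1/(-6 + 18 + 36 - 108) = 1/(-60) = -1/60 ≈ -0.016667)
-33/(-37) - 75/a = -33/(-37) - 75/(-1/60) = -33*(-1/37) - 75*(-60) = 33/37 + 4500 = 166533/37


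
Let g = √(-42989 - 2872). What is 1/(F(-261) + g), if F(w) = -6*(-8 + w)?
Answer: 538/883619 - I*√45861/2650857 ≈ 0.00060886 - 8.0786e-5*I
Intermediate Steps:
g = I*√45861 (g = √(-45861) = I*√45861 ≈ 214.15*I)
F(w) = 48 - 6*w
1/(F(-261) + g) = 1/((48 - 6*(-261)) + I*√45861) = 1/((48 + 1566) + I*√45861) = 1/(1614 + I*√45861)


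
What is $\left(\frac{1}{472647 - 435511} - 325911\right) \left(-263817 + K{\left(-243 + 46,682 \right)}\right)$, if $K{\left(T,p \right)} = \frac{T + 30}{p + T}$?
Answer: $\frac{77429994624743687}{900548} \approx 8.5981 \cdot 10^{10}$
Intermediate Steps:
$K{\left(T,p \right)} = \frac{30 + T}{T + p}$
$\left(\frac{1}{472647 - 435511} - 325911\right) \left(-263817 + K{\left(-243 + 46,682 \right)}\right) = \left(\frac{1}{472647 - 435511} - 325911\right) \left(-263817 + \frac{30 + \left(-243 + 46\right)}{\left(-243 + 46\right) + 682}\right) = \left(\frac{1}{37136} - 325911\right) \left(-263817 + \frac{30 - 197}{-197 + 682}\right) = \left(\frac{1}{37136} - 325911\right) \left(-263817 + \frac{1}{485} \left(-167\right)\right) = - \frac{12103030895 \left(-263817 + \frac{1}{485} \left(-167\right)\right)}{37136} = - \frac{12103030895 \left(-263817 - \frac{167}{485}\right)}{37136} = \left(- \frac{12103030895}{37136}\right) \left(- \frac{127951412}{485}\right) = \frac{77429994624743687}{900548}$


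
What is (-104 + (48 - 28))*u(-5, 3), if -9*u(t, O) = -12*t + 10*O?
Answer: 840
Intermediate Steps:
u(t, O) = -10*O/9 + 4*t/3 (u(t, O) = -(-12*t + 10*O)/9 = -10*O/9 + 4*t/3)
(-104 + (48 - 28))*u(-5, 3) = (-104 + (48 - 28))*(-10/9*3 + (4/3)*(-5)) = (-104 + 20)*(-10/3 - 20/3) = -84*(-10) = 840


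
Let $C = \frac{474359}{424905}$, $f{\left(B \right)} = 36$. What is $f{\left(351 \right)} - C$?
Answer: $\frac{14822221}{424905} \approx 34.884$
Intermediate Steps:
$C = \frac{474359}{424905}$ ($C = 474359 \cdot \frac{1}{424905} = \frac{474359}{424905} \approx 1.1164$)
$f{\left(351 \right)} - C = 36 - \frac{474359}{424905} = \frac{14822221}{424905}$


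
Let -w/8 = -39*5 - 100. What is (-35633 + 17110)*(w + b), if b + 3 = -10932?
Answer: 158834725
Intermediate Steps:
b = -10935 (b = -3 - 10932 = -10935)
w = 2360 (w = -8*(-39*5 - 100) = -8*(-195 - 100) = -8*(-295) = 2360)
(-35633 + 17110)*(w + b) = (-35633 + 17110)*(2360 - 10935) = -18523*(-8575) = 158834725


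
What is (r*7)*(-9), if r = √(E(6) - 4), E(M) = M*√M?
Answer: -63*√(-4 + 6*√6) ≈ -206.05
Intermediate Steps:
E(M) = M^(3/2)
r = √(-4 + 6*√6) (r = √(6^(3/2) - 4) = √(6*√6 - 4) = √(-4 + 6*√6) ≈ 3.2706)
(r*7)*(-9) = (√(-4 + 6*√6)*7)*(-9) = (7*√(-4 + 6*√6))*(-9) = -63*√(-4 + 6*√6)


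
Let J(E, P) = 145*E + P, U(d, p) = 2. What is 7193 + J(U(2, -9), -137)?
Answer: 7346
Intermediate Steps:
J(E, P) = P + 145*E
7193 + J(U(2, -9), -137) = 7193 + (-137 + 145*2) = 7193 + (-137 + 290) = 7193 + 153 = 7346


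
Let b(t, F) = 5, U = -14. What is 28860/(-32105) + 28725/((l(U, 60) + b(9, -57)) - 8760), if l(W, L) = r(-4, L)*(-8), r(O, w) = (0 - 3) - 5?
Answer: -78202559/18601637 ≈ -4.2041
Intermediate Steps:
r(O, w) = -8 (r(O, w) = -3 - 5 = -8)
l(W, L) = 64 (l(W, L) = -8*(-8) = 64)
28860/(-32105) + 28725/((l(U, 60) + b(9, -57)) - 8760) = 28860/(-32105) + 28725/((64 + 5) - 8760) = 28860*(-1/32105) + 28725/(69 - 8760) = -5772/6421 + 28725/(-8691) = -5772/6421 + 28725*(-1/8691) = -5772/6421 - 9575/2897 = -78202559/18601637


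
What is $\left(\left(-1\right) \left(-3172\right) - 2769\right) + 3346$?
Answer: $3749$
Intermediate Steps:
$\left(\left(-1\right) \left(-3172\right) - 2769\right) + 3346 = \left(3172 - 2769\right) + 3346 = 403 + 3346 = 3749$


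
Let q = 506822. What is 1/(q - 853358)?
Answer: -1/346536 ≈ -2.8857e-6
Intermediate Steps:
1/(q - 853358) = 1/(506822 - 853358) = 1/(-346536) = -1/346536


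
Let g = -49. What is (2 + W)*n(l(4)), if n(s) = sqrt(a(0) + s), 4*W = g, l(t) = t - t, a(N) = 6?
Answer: -41*sqrt(6)/4 ≈ -25.107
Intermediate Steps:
l(t) = 0
W = -49/4 (W = (1/4)*(-49) = -49/4 ≈ -12.250)
n(s) = sqrt(6 + s)
(2 + W)*n(l(4)) = (2 - 49/4)*sqrt(6 + 0) = -41*sqrt(6)/4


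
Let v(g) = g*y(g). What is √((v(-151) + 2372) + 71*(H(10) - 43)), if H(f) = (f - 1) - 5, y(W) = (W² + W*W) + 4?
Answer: I*√6886903 ≈ 2624.3*I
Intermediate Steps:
y(W) = 4 + 2*W² (y(W) = (W² + W²) + 4 = 2*W² + 4 = 4 + 2*W²)
H(f) = -6 + f (H(f) = (-1 + f) - 5 = -6 + f)
v(g) = g*(4 + 2*g²)
√((v(-151) + 2372) + 71*(H(10) - 43)) = √((2*(-151)*(2 + (-151)²) + 2372) + 71*((-6 + 10) - 43)) = √((2*(-151)*(2 + 22801) + 2372) + 71*(4 - 43)) = √((2*(-151)*22803 + 2372) + 71*(-39)) = √((-6886506 + 2372) - 2769) = √(-6884134 - 2769) = √(-6886903) = I*√6886903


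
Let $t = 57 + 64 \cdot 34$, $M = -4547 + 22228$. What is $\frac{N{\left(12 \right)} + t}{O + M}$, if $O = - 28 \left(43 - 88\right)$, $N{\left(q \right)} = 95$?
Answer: $\frac{2328}{18941} \approx 0.12291$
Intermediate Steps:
$M = 17681$
$O = 1260$ ($O = \left(-28\right) \left(-45\right) = 1260$)
$t = 2233$ ($t = 57 + 2176 = 2233$)
$\frac{N{\left(12 \right)} + t}{O + M} = \frac{95 + 2233}{1260 + 17681} = \frac{2328}{18941}$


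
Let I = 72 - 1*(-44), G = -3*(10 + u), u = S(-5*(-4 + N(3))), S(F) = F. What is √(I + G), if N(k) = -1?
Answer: √11 ≈ 3.3166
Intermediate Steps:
u = 25 (u = -5*(-4 - 1) = -5*(-5) = 25)
G = -105 (G = -3*(10 + 25) = -3*35 = -105)
I = 116 (I = 72 + 44 = 116)
√(I + G) = √(116 - 105) = √11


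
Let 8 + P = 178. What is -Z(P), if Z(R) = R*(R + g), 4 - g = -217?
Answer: -66470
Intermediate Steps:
g = 221 (g = 4 - 1*(-217) = 4 + 217 = 221)
P = 170 (P = -8 + 178 = 170)
Z(R) = R*(221 + R) (Z(R) = R*(R + 221) = R*(221 + R))
-Z(P) = -170*(221 + 170) = -170*391 = -1*66470 = -66470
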